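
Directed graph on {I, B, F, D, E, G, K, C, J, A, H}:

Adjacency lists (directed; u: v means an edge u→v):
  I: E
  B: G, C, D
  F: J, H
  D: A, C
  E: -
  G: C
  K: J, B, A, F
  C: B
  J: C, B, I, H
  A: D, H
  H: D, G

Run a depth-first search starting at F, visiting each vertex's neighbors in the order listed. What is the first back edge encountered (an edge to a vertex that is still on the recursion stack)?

G→C

DFS from F (visiting each vertex's neighbors in the order listed); mark gray on enter, black on exit:
F gray
  J gray
    C gray
      B gray
        G gray
          G→C: C is gray → back edge
First back edge: G → C.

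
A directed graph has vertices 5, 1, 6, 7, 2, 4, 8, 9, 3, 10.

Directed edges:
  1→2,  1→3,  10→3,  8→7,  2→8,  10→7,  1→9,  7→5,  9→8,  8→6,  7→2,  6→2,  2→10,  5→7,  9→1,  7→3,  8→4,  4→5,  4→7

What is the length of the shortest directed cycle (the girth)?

For each vertex v, BFS finds the shortest path from v back to v.
The shortest such closed walk is 9 → 1 → 9, length 2.

2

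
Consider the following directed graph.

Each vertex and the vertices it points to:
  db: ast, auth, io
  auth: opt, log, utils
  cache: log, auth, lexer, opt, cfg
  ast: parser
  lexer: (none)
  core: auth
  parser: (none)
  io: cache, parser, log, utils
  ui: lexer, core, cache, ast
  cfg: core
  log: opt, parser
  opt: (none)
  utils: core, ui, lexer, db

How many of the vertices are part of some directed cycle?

8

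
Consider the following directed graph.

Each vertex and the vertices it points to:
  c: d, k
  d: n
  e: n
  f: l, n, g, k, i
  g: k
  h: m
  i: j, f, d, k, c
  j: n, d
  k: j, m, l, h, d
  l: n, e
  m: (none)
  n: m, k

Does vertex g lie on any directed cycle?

g lies on a cycle iff there is a path from g back to itself.
Exploring from g, it never reaches itself; equivalently, its strongly connected component is a singleton.

No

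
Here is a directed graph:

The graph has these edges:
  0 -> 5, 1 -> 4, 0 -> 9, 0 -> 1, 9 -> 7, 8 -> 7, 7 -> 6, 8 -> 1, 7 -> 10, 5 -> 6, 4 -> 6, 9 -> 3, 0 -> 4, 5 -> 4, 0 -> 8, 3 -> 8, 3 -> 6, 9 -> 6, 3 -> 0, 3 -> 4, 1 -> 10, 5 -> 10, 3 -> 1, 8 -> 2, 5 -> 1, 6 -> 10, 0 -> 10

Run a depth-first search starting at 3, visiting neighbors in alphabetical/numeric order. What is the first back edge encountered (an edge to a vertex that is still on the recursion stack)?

9->3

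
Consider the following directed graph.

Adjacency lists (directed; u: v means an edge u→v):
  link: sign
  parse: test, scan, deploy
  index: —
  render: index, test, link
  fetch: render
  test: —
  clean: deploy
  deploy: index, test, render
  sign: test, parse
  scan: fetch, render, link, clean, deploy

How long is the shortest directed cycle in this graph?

4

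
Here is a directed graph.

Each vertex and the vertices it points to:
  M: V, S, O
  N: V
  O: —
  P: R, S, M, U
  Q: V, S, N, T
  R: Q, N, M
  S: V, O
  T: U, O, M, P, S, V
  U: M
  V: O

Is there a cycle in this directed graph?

Yes

DFS with white/gray/black marking, starting from U:
U gray
  M gray
    V gray
      O gray
      O black
    V black
    S gray
      S→V: V black — skip
      S→O: O black — skip
    S black
    M→O: O black — skip
  M black
U black
N gray
  N→V: V black — skip
N black
P gray
  R gray
    Q gray
      Q→V: V black — skip
      Q→S: S black — skip
      Q→N: N black — skip
      T gray
        T→U: U black — skip
        T→O: O black — skip
        T→M: M black — skip
        T→P: P is gray → back edge
Back edge found, so a cycle exists: P → R → Q → T → P.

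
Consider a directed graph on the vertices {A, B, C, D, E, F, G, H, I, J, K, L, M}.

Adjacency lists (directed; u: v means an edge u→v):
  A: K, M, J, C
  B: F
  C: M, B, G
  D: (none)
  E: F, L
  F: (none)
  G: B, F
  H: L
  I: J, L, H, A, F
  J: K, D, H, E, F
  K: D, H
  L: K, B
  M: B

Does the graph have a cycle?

Yes

DFS with white/gray/black marking, starting from I:
I gray
  J gray
    K gray
      D gray
      D black
      H gray
        L gray
          L→K: K is gray → back edge
Back edge found, so a cycle exists: K → H → L → K.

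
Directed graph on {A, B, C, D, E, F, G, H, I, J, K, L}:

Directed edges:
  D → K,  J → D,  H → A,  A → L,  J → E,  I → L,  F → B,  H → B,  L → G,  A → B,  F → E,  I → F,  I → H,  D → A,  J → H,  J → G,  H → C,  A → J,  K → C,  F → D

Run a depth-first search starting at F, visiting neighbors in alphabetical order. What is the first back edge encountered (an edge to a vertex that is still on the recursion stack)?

DFS from F (visiting neighbors in alphabetical order); mark gray on enter, black on exit:
F gray
  B gray
  B black
  D gray
    A gray
      A→B: B black — skip
      J gray
        J→D: D is gray → back edge
First back edge: J → D.

J→D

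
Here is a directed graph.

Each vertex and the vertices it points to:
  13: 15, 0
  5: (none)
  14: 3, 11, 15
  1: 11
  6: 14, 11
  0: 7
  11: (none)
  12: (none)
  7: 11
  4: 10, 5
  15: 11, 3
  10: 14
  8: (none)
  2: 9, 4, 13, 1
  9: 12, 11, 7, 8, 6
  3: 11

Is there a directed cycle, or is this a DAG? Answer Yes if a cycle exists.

DFS with white/gray/black marking, starting from 3:
3 gray
  11 gray
  11 black
3 black
13 gray
  15 gray
    15→11: 11 black — skip
    15→3: 3 black — skip
  15 black
  0 gray
    7 gray
      7→11: 11 black — skip
    7 black
  0 black
13 black
5 gray
5 black
14 gray
  14→3: 3 black — skip
  14→11: 11 black — skip
  14→15: 15 black — skip
14 black
1 gray
  1→11: 11 black — skip
1 black
6 gray
  6→14: 14 black — skip
  6→11: 11 black — skip
6 black
12 gray
12 black
4 gray
  10 gray
    10→14: 14 black — skip
  10 black
  4→5: 5 black — skip
4 black
8 gray
8 black
2 gray
  9 gray
    9→12: 12 black — skip
    9→11: 11 black — skip
    9→7: 7 black — skip
    9→8: 8 black — skip
    9→6: 6 black — skip
  9 black
  2→4: 4 black — skip
  2→13: 13 black — skip
  2→1: 1 black — skip
2 black
Every edge goes to a white or black vertex — no back edge, so the graph is acyclic.

No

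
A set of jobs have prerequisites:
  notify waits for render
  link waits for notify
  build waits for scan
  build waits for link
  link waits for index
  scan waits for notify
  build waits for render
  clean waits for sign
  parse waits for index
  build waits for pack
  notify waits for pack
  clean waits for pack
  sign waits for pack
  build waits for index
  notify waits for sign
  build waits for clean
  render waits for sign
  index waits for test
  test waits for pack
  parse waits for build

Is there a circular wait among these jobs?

DFS with white/gray/black marking, starting from parse:
parse gray
  index gray
    test gray
      pack gray
      pack black
    test black
  index black
  build gray
    render gray
      sign gray
        sign→pack: pack black — skip
      sign black
    render black
    build→pack: pack black — skip
    build→index: index black — skip
    clean gray
      clean→pack: pack black — skip
      clean→sign: sign black — skip
    clean black
    link gray
      link→index: index black — skip
      notify gray
        notify→pack: pack black — skip
        notify→sign: sign black — skip
        notify→render: render black — skip
      notify black
    link black
    scan gray
      scan→notify: notify black — skip
    scan black
  build black
parse black
Every edge goes to a white or black vertex — no back edge, so the graph is acyclic.

No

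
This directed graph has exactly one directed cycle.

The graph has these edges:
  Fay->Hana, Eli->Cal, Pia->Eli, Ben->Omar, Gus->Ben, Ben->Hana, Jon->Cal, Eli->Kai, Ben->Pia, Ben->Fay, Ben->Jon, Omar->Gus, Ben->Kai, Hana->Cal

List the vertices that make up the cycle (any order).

Ben, Gus, Omar

DFS with gray/black marking from Ben:
Ben gray
  Omar gray
    Gus gray
      Gus→Ben: Ben is gray → back edge
Back edge closes the cycle Ben → Omar → Gus → Ben; its vertices are {Ben, Gus, Omar}.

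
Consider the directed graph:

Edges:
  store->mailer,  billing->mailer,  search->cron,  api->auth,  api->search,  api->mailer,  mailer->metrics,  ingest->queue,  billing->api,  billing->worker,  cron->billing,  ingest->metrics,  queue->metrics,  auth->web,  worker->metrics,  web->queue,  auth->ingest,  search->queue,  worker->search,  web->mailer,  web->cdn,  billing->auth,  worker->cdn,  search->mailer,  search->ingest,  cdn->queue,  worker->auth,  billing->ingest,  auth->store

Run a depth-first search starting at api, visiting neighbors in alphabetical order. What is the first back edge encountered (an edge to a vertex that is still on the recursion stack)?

billing->api

DFS from api (visiting neighbors in alphabetical order); mark gray on enter, black on exit:
api gray
  auth gray
    ingest gray
      metrics gray
      metrics black
      queue gray
        queue→metrics: metrics black — skip
      queue black
    ingest black
    store gray
      mailer gray
        mailer→metrics: metrics black — skip
      mailer black
    store black
    web gray
      cdn gray
        cdn→queue: queue black — skip
      cdn black
      web→mailer: mailer black — skip
      web→queue: queue black — skip
    web black
  auth black
  api→mailer: mailer black — skip
  search gray
    cron gray
      billing gray
        billing→api: api is gray → back edge
First back edge: billing → api.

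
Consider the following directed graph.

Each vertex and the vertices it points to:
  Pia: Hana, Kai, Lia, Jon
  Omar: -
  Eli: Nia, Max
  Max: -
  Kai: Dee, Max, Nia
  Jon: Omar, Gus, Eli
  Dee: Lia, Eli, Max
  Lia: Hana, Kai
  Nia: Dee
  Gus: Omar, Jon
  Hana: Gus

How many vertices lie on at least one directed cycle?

8

A vertex is on a directed cycle iff it belongs to a strongly connected component of size ≥ 2 (or has a self-loop).
The vertices on cycles are {Dee, Eli, Gus, Jon, Kai, Lia, Nia, Hana} — 8 in total.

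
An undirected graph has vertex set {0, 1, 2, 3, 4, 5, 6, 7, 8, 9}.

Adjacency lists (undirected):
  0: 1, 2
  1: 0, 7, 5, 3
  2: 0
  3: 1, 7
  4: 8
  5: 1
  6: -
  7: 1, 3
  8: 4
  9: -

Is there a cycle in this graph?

Yes

DFS, tracking each vertex's parent; an edge to a visited non-parent vertex closes a cycle.
Start from 4:
visit 4 (parent –)
  visit 8 (parent 4)
    8–4: parent, skip
visit 0 (parent –)
  visit 1 (parent 0)
    1–0: parent, skip
    visit 7 (parent 1)
      7–1: parent, skip
      visit 3 (parent 7)
        3–1: 1 visited and ≠ parent → cycle
Cycle: 1 – 7 – 3 – 1.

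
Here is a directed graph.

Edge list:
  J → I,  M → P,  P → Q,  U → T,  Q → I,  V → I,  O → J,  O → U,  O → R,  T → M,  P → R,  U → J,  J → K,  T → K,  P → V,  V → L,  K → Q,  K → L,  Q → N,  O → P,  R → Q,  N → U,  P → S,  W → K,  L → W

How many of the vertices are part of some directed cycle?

A vertex is on a directed cycle iff it belongs to a strongly connected component of size ≥ 2 (or has a self-loop).
The vertices on cycles are {J, K, L, M, N, P, Q, R, T, U, V, W} — 12 in total.

12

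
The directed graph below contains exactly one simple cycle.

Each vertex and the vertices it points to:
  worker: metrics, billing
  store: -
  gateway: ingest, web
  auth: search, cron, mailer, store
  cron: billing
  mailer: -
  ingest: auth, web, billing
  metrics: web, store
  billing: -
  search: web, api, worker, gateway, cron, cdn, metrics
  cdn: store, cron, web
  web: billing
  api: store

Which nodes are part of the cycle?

DFS with gray/black marking from auth:
auth gray
  search gray
    web gray
      billing gray
      billing black
    web black
    api gray
      store gray
      store black
    api black
    worker gray
      metrics gray
        metrics→web: web black — skip
        metrics→store: store black — skip
      metrics black
      worker→billing: billing black — skip
    worker black
    gateway gray
      ingest gray
        ingest→auth: auth is gray → back edge
Back edge closes the cycle auth → search → gateway → ingest → auth; its vertices are {auth, ingest, search, gateway}.

auth, ingest, search, gateway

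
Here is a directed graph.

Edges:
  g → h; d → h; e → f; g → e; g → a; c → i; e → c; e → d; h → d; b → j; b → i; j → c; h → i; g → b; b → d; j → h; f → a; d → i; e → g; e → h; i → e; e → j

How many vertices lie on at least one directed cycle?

A vertex is on a directed cycle iff it belongs to a strongly connected component of size ≥ 2 (or has a self-loop).
The vertices on cycles are {b, c, d, e, g, h, i, j} — 8 in total.

8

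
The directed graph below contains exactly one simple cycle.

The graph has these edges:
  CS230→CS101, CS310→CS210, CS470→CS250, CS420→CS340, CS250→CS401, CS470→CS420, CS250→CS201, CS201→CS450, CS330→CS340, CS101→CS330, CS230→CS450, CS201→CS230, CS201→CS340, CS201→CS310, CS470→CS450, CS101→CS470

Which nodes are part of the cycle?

DFS with gray/black marking from CS201:
CS201 gray
  CS230 gray
    CS450 gray
    CS450 black
    CS101 gray
      CS470 gray
        CS470→CS450: CS450 black — skip
        CS420 gray
          CS340 gray
          CS340 black
        CS420 black
        CS250 gray
          CS401 gray
          CS401 black
          CS250→CS201: CS201 is gray → back edge
Back edge closes the cycle CS201 → CS230 → CS101 → CS470 → CS250 → CS201; its vertices are {CS101, CS201, CS230, CS250, CS470}.

CS101, CS201, CS230, CS250, CS470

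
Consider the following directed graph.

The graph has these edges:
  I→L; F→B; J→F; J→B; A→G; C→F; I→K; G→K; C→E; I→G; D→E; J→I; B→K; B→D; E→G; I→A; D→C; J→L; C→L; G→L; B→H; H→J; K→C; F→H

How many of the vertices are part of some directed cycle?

11

A vertex is on a directed cycle iff it belongs to a strongly connected component of size ≥ 2 (or has a self-loop).
The vertices on cycles are {A, B, C, D, E, F, G, H, I, J, K} — 11 in total.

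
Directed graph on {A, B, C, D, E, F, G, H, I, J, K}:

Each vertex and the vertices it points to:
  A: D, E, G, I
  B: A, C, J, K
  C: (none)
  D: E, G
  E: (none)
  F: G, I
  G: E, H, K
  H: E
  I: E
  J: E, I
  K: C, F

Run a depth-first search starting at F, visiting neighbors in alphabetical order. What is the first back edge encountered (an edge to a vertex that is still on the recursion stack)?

DFS from F (visiting neighbors in alphabetical order); mark gray on enter, black on exit:
F gray
  G gray
    E gray
    E black
    H gray
      H→E: E black — skip
    H black
    K gray
      C gray
      C black
      K→F: F is gray → back edge
First back edge: K → F.

K→F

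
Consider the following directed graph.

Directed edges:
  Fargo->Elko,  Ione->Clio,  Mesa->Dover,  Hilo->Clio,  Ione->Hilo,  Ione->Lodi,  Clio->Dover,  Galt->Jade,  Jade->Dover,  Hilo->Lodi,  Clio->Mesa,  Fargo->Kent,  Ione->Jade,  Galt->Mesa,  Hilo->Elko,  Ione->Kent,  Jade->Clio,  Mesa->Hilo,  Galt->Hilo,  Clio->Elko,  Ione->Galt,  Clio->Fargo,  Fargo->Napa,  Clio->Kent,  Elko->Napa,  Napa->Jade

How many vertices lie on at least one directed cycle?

7

A vertex is on a directed cycle iff it belongs to a strongly connected component of size ≥ 2 (or has a self-loop).
The vertices on cycles are {Clio, Elko, Hilo, Jade, Mesa, Napa, Fargo} — 7 in total.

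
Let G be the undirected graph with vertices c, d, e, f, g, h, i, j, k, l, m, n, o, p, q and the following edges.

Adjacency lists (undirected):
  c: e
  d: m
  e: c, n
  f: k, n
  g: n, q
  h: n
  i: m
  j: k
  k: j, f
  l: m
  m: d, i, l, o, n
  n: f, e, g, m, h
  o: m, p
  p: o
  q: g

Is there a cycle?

No

DFS, tracking each vertex's parent; an edge to a visited non-parent vertex closes a cycle.
Start from p:
visit p (parent –)
  visit o (parent p)
    visit m (parent o)
      visit d (parent m)
        d–m: parent, skip
      visit i (parent m)
        i–m: parent, skip
      visit l (parent m)
        l–m: parent, skip
      m–o: parent, skip
      visit n (parent m)
        visit f (parent n)
          visit k (parent f)
            visit j (parent k)
              j–k: parent, skip
            k–f: parent, skip
          f–n: parent, skip
        visit e (parent n)
          visit c (parent e)
            c–e: parent, skip
          e–n: parent, skip
        visit g (parent n)
          g–n: parent, skip
          visit q (parent g)
            q–g: parent, skip
        n–m: parent, skip
        visit h (parent n)
          h–n: parent, skip
    o–p: parent, skip
No non-parent visited neighbor found — the graph is a forest.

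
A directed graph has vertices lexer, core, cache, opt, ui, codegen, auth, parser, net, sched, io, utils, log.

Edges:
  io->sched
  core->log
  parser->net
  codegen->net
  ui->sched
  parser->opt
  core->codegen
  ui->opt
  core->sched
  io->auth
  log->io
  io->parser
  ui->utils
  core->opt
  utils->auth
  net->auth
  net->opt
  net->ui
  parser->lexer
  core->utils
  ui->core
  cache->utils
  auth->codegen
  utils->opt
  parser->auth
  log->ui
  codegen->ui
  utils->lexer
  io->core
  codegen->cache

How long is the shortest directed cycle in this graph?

For each vertex v, BFS finds the shortest path from v back to v.
The shortest such closed walk is log → io → core → log, length 3.

3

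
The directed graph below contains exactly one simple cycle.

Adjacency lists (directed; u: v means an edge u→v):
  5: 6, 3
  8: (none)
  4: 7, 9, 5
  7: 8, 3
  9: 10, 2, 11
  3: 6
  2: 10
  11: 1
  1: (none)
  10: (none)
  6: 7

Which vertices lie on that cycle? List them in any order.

3, 6, 7

DFS with gray/black marking from 7:
7 gray
  8 gray
  8 black
  3 gray
    6 gray
      6→7: 7 is gray → back edge
Back edge closes the cycle 7 → 3 → 6 → 7; its vertices are {3, 6, 7}.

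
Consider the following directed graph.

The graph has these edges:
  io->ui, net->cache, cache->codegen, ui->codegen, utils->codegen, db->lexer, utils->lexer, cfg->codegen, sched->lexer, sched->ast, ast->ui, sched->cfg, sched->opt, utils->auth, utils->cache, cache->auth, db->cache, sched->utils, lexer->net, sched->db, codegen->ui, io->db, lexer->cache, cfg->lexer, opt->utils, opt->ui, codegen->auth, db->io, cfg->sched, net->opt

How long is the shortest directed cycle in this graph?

For each vertex v, BFS finds the shortest path from v back to v.
The shortest such closed walk is sched → cfg → sched, length 2.

2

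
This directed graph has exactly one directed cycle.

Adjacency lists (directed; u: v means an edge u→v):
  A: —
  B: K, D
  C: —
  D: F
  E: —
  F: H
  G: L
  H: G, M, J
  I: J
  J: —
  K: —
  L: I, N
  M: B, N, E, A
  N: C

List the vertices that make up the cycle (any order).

DFS with gray/black marking from H:
H gray
  G gray
    L gray
      I gray
        J gray
        J black
      I black
      N gray
        C gray
        C black
      N black
    L black
  G black
  M gray
    B gray
      K gray
      K black
      D gray
        F gray
          F→H: H is gray → back edge
Back edge closes the cycle H → M → B → D → F → H; its vertices are {B, D, F, H, M}.

B, D, F, H, M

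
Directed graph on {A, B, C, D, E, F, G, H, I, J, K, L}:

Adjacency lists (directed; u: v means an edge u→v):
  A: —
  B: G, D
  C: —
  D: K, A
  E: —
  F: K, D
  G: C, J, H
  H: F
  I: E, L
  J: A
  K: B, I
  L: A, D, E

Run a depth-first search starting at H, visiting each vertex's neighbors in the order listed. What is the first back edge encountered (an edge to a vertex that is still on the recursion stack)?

DFS from H (visiting each vertex's neighbors in the order listed); mark gray on enter, black on exit:
H gray
  F gray
    K gray
      B gray
        G gray
          C gray
          C black
          J gray
            A gray
            A black
          J black
          G→H: H is gray → back edge
First back edge: G → H.

G->H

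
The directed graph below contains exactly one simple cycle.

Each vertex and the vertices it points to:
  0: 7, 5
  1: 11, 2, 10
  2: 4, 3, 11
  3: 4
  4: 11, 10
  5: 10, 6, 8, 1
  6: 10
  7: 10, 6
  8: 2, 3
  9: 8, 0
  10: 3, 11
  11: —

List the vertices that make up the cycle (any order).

3, 4, 10

DFS with gray/black marking from 10:
10 gray
  3 gray
    4 gray
      11 gray
      11 black
      4→10: 10 is gray → back edge
Back edge closes the cycle 10 → 3 → 4 → 10; its vertices are {3, 4, 10}.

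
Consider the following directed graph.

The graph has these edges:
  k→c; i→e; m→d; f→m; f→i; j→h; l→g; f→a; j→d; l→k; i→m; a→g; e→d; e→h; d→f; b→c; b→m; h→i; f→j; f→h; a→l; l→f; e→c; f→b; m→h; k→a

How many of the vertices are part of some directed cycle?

A vertex is on a directed cycle iff it belongs to a strongly connected component of size ≥ 2 (or has a self-loop).
The vertices on cycles are {a, b, d, e, f, h, i, j, k, l, m} — 11 in total.

11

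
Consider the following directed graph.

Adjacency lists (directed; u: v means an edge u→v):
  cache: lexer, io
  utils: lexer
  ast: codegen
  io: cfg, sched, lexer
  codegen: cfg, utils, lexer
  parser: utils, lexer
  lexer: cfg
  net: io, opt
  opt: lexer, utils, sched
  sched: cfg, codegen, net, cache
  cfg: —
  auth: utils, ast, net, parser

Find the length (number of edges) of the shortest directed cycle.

For each vertex v, BFS finds the shortest path from v back to v.
The shortest such closed walk is net → opt → sched → net, length 3.

3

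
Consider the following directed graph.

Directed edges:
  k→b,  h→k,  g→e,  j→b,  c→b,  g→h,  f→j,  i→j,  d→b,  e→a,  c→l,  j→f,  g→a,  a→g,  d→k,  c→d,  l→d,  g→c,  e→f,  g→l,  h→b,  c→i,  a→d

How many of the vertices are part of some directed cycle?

A vertex is on a directed cycle iff it belongs to a strongly connected component of size ≥ 2 (or has a self-loop).
The vertices on cycles are {a, e, f, g, j} — 5 in total.

5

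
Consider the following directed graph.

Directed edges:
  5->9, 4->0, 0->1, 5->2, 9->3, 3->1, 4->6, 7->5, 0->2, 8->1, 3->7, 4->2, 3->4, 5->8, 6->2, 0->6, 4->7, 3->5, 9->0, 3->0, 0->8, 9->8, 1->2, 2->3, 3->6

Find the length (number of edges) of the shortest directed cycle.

3

For each vertex v, BFS finds the shortest path from v back to v.
The shortest such closed walk is 5 → 2 → 3 → 5, length 3.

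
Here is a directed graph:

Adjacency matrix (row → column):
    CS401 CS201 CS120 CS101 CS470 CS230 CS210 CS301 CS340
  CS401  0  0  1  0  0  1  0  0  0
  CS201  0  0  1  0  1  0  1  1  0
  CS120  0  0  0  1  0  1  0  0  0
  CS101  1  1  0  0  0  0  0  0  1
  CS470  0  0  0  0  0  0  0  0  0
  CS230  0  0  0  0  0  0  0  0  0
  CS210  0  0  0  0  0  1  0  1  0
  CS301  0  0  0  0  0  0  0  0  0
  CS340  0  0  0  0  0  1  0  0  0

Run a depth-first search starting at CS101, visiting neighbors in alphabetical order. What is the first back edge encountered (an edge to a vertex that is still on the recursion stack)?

CS120→CS101

DFS from CS101 (visiting neighbors in alphabetical order); mark gray on enter, black on exit:
CS101 gray
  CS201 gray
    CS120 gray
      CS120→CS101: CS101 is gray → back edge
First back edge: CS120 → CS101.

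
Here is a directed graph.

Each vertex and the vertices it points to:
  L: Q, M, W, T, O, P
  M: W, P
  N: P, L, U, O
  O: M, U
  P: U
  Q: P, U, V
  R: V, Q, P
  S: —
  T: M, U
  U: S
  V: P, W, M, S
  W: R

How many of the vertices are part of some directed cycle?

5

A vertex is on a directed cycle iff it belongs to a strongly connected component of size ≥ 2 (or has a self-loop).
The vertices on cycles are {M, Q, R, V, W} — 5 in total.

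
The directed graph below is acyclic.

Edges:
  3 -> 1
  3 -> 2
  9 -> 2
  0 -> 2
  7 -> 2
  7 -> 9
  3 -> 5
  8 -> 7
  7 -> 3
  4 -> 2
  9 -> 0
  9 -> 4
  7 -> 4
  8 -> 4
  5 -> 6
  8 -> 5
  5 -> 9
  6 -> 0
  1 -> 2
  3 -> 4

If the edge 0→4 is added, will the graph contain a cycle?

No

Adding 0→4 creates a cycle iff 4 can already reach 0.
Explore from 4: no path reaches 0. The graph stays acyclic.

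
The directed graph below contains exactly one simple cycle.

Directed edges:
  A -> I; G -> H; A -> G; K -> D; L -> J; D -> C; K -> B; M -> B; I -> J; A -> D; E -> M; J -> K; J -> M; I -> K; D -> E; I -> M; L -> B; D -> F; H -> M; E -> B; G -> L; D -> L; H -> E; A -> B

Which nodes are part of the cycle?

DFS with gray/black marking from D:
D gray
  C gray
  C black
  L gray
    B gray
    B black
    J gray
      M gray
        M→B: B black — skip
      M black
      K gray
        K→D: D is gray → back edge
Back edge closes the cycle D → L → J → K → D; its vertices are {D, J, K, L}.

D, J, K, L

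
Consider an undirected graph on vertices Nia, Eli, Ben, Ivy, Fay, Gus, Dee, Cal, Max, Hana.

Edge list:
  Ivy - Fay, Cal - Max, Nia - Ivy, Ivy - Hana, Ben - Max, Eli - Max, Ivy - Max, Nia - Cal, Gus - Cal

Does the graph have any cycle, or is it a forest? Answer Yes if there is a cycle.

DFS, tracking each vertex's parent; an edge to a visited non-parent vertex closes a cycle.
Start from Gus:
visit Gus (parent –)
  visit Cal (parent Gus)
    visit Nia (parent Cal)
      visit Ivy (parent Nia)
        Ivy–Nia: parent, skip
        visit Max (parent Ivy)
          visit Eli (parent Max)
            Eli–Max: parent, skip
          Max–Cal: Cal visited and ≠ parent → cycle
Cycle: Cal – Nia – Ivy – Max – Cal.

Yes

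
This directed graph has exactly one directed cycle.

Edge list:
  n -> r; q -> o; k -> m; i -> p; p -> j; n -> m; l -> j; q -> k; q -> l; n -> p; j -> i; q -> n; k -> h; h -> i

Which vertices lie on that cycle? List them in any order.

i, j, p

DFS with gray/black marking from i:
i gray
  p gray
    j gray
      j→i: i is gray → back edge
Back edge closes the cycle i → p → j → i; its vertices are {i, j, p}.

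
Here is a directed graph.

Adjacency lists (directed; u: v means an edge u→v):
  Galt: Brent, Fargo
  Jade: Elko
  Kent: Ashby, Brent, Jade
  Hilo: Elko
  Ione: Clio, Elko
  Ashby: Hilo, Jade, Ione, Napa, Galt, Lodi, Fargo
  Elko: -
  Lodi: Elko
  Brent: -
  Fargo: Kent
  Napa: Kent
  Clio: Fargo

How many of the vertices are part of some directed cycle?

7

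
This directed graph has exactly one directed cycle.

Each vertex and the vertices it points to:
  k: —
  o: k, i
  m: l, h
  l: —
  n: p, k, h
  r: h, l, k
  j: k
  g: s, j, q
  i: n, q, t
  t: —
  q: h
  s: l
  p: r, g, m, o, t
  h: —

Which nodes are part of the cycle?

DFS with gray/black marking from p:
p gray
  r gray
    h gray
    h black
    l gray
    l black
    k gray
    k black
  r black
  g gray
    s gray
      s→l: l black — skip
    s black
    j gray
      j→k: k black — skip
    j black
    q gray
      q→h: h black — skip
    q black
  g black
  m gray
    m→l: l black — skip
    m→h: h black — skip
  m black
  o gray
    o→k: k black — skip
    i gray
      n gray
        n→p: p is gray → back edge
Back edge closes the cycle p → o → i → n → p; its vertices are {i, n, o, p}.

i, n, o, p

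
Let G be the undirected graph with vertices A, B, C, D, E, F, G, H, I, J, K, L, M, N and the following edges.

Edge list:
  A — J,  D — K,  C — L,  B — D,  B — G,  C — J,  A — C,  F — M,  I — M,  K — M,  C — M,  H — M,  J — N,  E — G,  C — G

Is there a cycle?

Yes

DFS, tracking each vertex's parent; an edge to a visited non-parent vertex closes a cycle.
Start from G:
visit G (parent –)
  visit E (parent G)
    E–G: parent, skip
  visit C (parent G)
    visit M (parent C)
      visit K (parent M)
        visit D (parent K)
          visit B (parent D)
            B–G: G visited and ≠ parent → cycle
Cycle: G – C – M – K – D – B – G.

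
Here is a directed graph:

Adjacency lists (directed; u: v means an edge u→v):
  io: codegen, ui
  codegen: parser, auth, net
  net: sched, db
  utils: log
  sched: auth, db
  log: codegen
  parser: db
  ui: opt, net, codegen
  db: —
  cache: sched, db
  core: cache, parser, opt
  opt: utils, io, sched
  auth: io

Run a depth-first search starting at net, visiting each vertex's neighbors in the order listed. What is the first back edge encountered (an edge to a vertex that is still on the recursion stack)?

DFS from net (visiting each vertex's neighbors in the order listed); mark gray on enter, black on exit:
net gray
  sched gray
    auth gray
      io gray
        codegen gray
          parser gray
            db gray
            db black
          parser black
          codegen→auth: auth is gray → back edge
First back edge: codegen → auth.

codegen->auth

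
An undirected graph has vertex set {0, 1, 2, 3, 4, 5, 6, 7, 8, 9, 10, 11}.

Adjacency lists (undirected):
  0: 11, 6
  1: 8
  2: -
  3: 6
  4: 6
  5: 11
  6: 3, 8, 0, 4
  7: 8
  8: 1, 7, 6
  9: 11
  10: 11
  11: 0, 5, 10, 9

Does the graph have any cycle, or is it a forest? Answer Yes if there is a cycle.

DFS, tracking each vertex's parent; an edge to a visited non-parent vertex closes a cycle.
Start from 2:
visit 2 (parent –)
visit 0 (parent –)
  visit 11 (parent 0)
    11–0: parent, skip
    visit 5 (parent 11)
      5–11: parent, skip
    visit 10 (parent 11)
      10–11: parent, skip
    visit 9 (parent 11)
      9–11: parent, skip
  visit 6 (parent 0)
    visit 3 (parent 6)
      3–6: parent, skip
    visit 8 (parent 6)
      visit 1 (parent 8)
        1–8: parent, skip
      visit 7 (parent 8)
        7–8: parent, skip
      8–6: parent, skip
    6–0: parent, skip
    visit 4 (parent 6)
      4–6: parent, skip
No non-parent visited neighbor found — the graph is a forest.

No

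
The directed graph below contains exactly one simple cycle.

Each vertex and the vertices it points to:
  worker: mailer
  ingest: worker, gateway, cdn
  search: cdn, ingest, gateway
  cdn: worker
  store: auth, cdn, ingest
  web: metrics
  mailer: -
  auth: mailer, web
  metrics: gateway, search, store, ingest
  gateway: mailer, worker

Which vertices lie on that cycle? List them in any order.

web, auth, store, metrics

DFS with gray/black marking from metrics:
metrics gray
  gateway gray
    mailer gray
    mailer black
    worker gray
      worker→mailer: mailer black — skip
    worker black
  gateway black
  search gray
    cdn gray
      cdn→worker: worker black — skip
    cdn black
    ingest gray
      ingest→worker: worker black — skip
      ingest→gateway: gateway black — skip
      ingest→cdn: cdn black — skip
    ingest black
    search→gateway: gateway black — skip
  search black
  store gray
    auth gray
      auth→mailer: mailer black — skip
      web gray
        web→metrics: metrics is gray → back edge
Back edge closes the cycle metrics → store → auth → web → metrics; its vertices are {web, auth, store, metrics}.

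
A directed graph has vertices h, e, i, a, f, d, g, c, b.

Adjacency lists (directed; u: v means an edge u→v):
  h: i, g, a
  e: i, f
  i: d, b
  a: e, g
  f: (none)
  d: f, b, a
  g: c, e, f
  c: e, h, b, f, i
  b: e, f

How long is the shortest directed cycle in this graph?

For each vertex v, BFS finds the shortest path from v back to v.
The shortest such closed walk is c → h → g → c, length 3.

3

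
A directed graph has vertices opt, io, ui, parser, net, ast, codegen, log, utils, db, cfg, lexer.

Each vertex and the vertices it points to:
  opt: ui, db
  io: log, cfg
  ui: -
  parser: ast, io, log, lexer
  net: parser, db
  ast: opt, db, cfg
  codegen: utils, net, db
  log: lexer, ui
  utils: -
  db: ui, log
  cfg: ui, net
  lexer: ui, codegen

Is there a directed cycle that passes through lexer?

Yes

lexer is on a cycle iff lexer can reach itself via ≥1 edge.
lexer → codegen → net → parser → lexer — yes.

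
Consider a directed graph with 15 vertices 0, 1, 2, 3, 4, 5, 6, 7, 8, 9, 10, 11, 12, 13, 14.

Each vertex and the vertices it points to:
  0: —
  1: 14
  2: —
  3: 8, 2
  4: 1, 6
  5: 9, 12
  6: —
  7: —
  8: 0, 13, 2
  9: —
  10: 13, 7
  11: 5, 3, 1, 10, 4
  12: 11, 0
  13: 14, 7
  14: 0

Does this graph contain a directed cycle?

Yes

DFS with white/gray/black marking, starting from 2:
2 gray
2 black
0 gray
0 black
1 gray
  14 gray
    14→0: 0 black — skip
  14 black
1 black
3 gray
  8 gray
    8→0: 0 black — skip
    13 gray
      13→14: 14 black — skip
      7 gray
      7 black
    13 black
    8→2: 2 black — skip
  8 black
  3→2: 2 black — skip
3 black
4 gray
  4→1: 1 black — skip
  6 gray
  6 black
4 black
5 gray
  9 gray
  9 black
  12 gray
    11 gray
      11→5: 5 is gray → back edge
Back edge found, so a cycle exists: 5 → 12 → 11 → 5.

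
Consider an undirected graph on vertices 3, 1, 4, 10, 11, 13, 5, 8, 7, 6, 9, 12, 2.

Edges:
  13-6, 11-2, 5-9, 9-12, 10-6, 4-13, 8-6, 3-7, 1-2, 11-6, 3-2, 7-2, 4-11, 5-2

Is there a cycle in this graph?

DFS, tracking each vertex's parent; an edge to a visited non-parent vertex closes a cycle.
Start from 11:
visit 11 (parent –)
  visit 4 (parent 11)
    4–11: parent, skip
    visit 13 (parent 4)
      13–4: parent, skip
      visit 6 (parent 13)
        visit 8 (parent 6)
          8–6: parent, skip
        6–13: parent, skip
        visit 10 (parent 6)
          10–6: parent, skip
        6–11: 11 visited and ≠ parent → cycle
Cycle: 11 – 4 – 13 – 6 – 11.

Yes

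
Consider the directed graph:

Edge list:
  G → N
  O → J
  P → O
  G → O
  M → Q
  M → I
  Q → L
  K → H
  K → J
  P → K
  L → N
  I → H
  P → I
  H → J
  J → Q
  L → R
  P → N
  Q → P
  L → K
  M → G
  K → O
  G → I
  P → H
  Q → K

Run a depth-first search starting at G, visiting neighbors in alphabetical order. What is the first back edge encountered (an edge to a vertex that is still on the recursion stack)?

K→H

DFS from G (visiting neighbors in alphabetical order); mark gray on enter, black on exit:
G gray
  I gray
    H gray
      J gray
        Q gray
          K gray
            K→H: H is gray → back edge
First back edge: K → H.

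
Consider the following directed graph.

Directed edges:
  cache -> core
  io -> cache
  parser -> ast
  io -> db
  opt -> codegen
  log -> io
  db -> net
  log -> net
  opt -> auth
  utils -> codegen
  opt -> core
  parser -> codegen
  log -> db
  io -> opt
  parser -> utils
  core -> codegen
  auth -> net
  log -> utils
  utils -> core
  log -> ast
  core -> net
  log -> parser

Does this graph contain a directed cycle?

DFS with white/gray/black marking, starting from utils:
utils gray
  core gray
    net gray
    net black
    codegen gray
    codegen black
  core black
  utils→codegen: codegen black — skip
utils black
auth gray
  auth→net: net black — skip
auth black
opt gray
  opt→core: core black — skip
  opt→auth: auth black — skip
  opt→codegen: codegen black — skip
opt black
ast gray
ast black
parser gray
  parser→codegen: codegen black — skip
  parser→ast: ast black — skip
  parser→utils: utils black — skip
parser black
io gray
  db gray
    db→net: net black — skip
  db black
  cache gray
    cache→core: core black — skip
  cache black
  io→opt: opt black — skip
io black
log gray
  log→net: net black — skip
  log→parser: parser black — skip
  log→io: io black — skip
  log→ast: ast black — skip
  log→db: db black — skip
  log→utils: utils black — skip
log black
Every edge goes to a white or black vertex — no back edge, so the graph is acyclic.

No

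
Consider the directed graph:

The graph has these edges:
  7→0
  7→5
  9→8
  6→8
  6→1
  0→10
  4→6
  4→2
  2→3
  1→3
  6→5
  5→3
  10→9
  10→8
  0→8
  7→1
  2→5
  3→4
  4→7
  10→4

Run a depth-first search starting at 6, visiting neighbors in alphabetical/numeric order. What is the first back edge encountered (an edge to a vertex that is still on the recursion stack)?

DFS from 6 (visiting neighbors in alphabetical/numeric order); mark gray on enter, black on exit:
6 gray
  1 gray
    3 gray
      4 gray
        2 gray
          2→3: 3 is gray → back edge
First back edge: 2 → 3.

2->3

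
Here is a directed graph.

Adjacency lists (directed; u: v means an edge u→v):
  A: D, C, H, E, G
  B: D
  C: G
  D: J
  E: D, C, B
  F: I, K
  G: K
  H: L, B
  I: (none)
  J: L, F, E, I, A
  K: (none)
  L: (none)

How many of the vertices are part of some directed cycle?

A vertex is on a directed cycle iff it belongs to a strongly connected component of size ≥ 2 (or has a self-loop).
The vertices on cycles are {A, B, D, E, H, J} — 6 in total.

6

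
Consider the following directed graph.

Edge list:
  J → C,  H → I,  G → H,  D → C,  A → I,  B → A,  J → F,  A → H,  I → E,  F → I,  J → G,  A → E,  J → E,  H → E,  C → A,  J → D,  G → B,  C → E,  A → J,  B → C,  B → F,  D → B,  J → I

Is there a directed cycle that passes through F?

F lies on a cycle iff there is a path from F back to itself.
Exploring from F, it never reaches itself; equivalently, its strongly connected component is a singleton.

No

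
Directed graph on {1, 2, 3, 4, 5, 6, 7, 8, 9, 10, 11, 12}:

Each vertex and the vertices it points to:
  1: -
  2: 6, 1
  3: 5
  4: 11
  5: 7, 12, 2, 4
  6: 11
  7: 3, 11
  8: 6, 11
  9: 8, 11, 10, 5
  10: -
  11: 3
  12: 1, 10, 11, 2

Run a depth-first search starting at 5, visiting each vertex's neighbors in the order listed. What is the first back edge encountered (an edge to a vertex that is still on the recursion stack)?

DFS from 5 (visiting each vertex's neighbors in the order listed); mark gray on enter, black on exit:
5 gray
  7 gray
    3 gray
      3→5: 5 is gray → back edge
First back edge: 3 → 5.

3→5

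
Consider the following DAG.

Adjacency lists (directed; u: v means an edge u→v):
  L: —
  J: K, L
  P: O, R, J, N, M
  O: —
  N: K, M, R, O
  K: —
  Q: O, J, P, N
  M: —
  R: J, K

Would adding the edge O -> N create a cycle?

Adding O→N creates a cycle iff N can already reach O.
Path from N: N → O.
So N → … → O → N is a cycle.

Yes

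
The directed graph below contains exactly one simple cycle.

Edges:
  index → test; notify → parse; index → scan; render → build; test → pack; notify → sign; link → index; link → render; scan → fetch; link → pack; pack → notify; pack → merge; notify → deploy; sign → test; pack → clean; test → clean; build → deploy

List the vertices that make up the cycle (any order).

DFS with gray/black marking from pack:
pack gray
  merge gray
  merge black
  clean gray
  clean black
  notify gray
    sign gray
      test gray
        test→pack: pack is gray → back edge
Back edge closes the cycle pack → notify → sign → test → pack; its vertices are {pack, sign, test, notify}.

pack, sign, test, notify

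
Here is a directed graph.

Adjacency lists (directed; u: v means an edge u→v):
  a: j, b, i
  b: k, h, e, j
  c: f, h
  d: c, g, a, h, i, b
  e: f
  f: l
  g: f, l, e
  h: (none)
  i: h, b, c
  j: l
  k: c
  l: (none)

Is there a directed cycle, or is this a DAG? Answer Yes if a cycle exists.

No

DFS with white/gray/black marking, starting from i:
i gray
  h gray
  h black
  b gray
    k gray
      c gray
        f gray
          l gray
          l black
        f black
        c→h: h black — skip
      c black
    k black
    b→h: h black — skip
    e gray
      e→f: f black — skip
    e black
    j gray
      j→l: l black — skip
    j black
  b black
  i→c: c black — skip
i black
a gray
  a→j: j black — skip
  a→b: b black — skip
  a→i: i black — skip
a black
d gray
  d→c: c black — skip
  g gray
    g→f: f black — skip
    g→l: l black — skip
    g→e: e black — skip
  g black
  d→a: a black — skip
  d→h: h black — skip
  d→i: i black — skip
  d→b: b black — skip
d black
Every edge goes to a white or black vertex — no back edge, so the graph is acyclic.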